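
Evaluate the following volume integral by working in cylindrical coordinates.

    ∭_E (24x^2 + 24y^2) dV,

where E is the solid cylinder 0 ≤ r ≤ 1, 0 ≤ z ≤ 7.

In cylindrical coordinates, x = r cos(θ), y = r sin(θ), z = z, and dV = r dr dθ dz.

The integrand becomes 24r^2, so

    ∭_E (24x^2 + 24y^2) dV = ∫_{0}^{2π} ∫_{0}^{1} ∫_{0}^{7} (24r^2) · r dz dr dθ.

Inner (z): 168r^3.
Middle (r from 0 to 1): 42.
Outer (θ): 84π.

Therefore the triple integral equals 84π.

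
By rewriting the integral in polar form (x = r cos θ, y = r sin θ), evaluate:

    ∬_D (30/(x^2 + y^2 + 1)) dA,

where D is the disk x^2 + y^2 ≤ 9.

The region D is 0 ≤ r ≤ 3, 0 ≤ θ ≤ 2π in polar coordinates, where x = r cos(θ), y = r sin(θ), and dA = r dr dθ.

Under the substitution, the integrand becomes 30/(r^2 + 1), so

    ∬_D (30/(x^2 + y^2 + 1)) dA = ∫_{0}^{2π} ∫_{0}^{3} (30/(r^2 + 1)) · r dr dθ.

Inner integral (in r): ∫_{0}^{3} (30/(r^2 + 1)) · r dr = log(1000000000000000).

Outer integral (in θ): ∫_{0}^{2π} (log(1000000000000000)) dθ = 30π log(10).

Therefore ∬_D (30/(x^2 + y^2 + 1)) dA = 30π log(10).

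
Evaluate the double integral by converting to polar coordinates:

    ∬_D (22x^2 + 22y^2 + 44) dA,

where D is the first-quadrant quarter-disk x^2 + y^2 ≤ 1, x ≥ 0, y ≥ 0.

The region D is 0 ≤ r ≤ 1, 0 ≤ θ ≤ π/2 in polar coordinates, where x = r cos(θ), y = r sin(θ), and dA = r dr dθ.

Under the substitution, the integrand becomes 22r^2 + 44, so

    ∬_D (22x^2 + 22y^2 + 44) dA = ∫_{0}^{π/2} ∫_{0}^{1} (22r^2 + 44) · r dr dθ.

Inner integral (in r): ∫_{0}^{1} (22r^2 + 44) · r dr = 55/2.

Outer integral (in θ): ∫_{0}^{π/2} (55/2) dθ = 55π/4.

Therefore ∬_D (22x^2 + 22y^2 + 44) dA = 55π/4.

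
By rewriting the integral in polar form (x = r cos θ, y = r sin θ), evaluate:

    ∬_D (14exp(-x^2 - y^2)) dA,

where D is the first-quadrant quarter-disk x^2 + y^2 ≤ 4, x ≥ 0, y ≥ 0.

The region D is 0 ≤ r ≤ 2, 0 ≤ θ ≤ π/2 in polar coordinates, where x = r cos(θ), y = r sin(θ), and dA = r dr dθ.

Under the substitution, the integrand becomes 14exp(-r^2), so

    ∬_D (14exp(-x^2 - y^2)) dA = ∫_{0}^{π/2} ∫_{0}^{2} (14exp(-r^2)) · r dr dθ.

Inner integral (in r): ∫_{0}^{2} (14exp(-r^2)) · r dr = 7 - 7exp(-4).

Outer integral (in θ): ∫_{0}^{π/2} (7 - 7exp(-4)) dθ = -7π (1 - exp(4))exp(-4)/2.

Therefore ∬_D (14exp(-x^2 - y^2)) dA = -7π (1 - exp(4))exp(-4)/2.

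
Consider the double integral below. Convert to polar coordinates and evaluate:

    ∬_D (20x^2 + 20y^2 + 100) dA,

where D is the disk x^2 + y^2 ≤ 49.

The region D is 0 ≤ r ≤ 7, 0 ≤ θ ≤ 2π in polar coordinates, where x = r cos(θ), y = r sin(θ), and dA = r dr dθ.

Under the substitution, the integrand becomes 20r^2 + 100, so

    ∬_D (20x^2 + 20y^2 + 100) dA = ∫_{0}^{2π} ∫_{0}^{7} (20r^2 + 100) · r dr dθ.

Inner integral (in r): ∫_{0}^{7} (20r^2 + 100) · r dr = 14455.

Outer integral (in θ): ∫_{0}^{2π} (14455) dθ = 28910π.

Therefore ∬_D (20x^2 + 20y^2 + 100) dA = 28910π.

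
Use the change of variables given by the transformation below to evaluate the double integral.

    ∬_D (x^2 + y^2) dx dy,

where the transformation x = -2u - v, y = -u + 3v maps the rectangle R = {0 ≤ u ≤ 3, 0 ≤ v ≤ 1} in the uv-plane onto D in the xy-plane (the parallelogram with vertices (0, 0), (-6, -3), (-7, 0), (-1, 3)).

Compute the Jacobian determinant of (x, y) with respect to (u, v):

    ∂(x,y)/∂(u,v) = | -2  -1 | = (-2)(3) - (-1)(-1) = -7.
                   | -1  3 |

Its absolute value is |J| = 7 (the area scaling factor).

Substituting x = -2u - v, y = -u + 3v into the integrand,

    x^2 + y^2 → 5u^2 - 2u v + 10v^2,

so the integral becomes

    ∬_R (5u^2 - 2u v + 10v^2) · |J| du dv = ∫_0^3 ∫_0^1 (35u^2 - 14u v + 70v^2) dv du.

Inner (v): 35u^2 - 7u + 70/3.
Outer (u): 707/2.

Therefore ∬_D (x^2 + y^2) dx dy = 707/2.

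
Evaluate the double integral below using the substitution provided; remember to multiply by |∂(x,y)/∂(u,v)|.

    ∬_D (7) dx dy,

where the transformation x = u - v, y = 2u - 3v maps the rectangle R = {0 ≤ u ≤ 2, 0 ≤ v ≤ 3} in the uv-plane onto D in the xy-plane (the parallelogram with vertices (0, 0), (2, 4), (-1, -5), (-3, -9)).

Compute the Jacobian determinant of (x, y) with respect to (u, v):

    ∂(x,y)/∂(u,v) = | 1  -1 | = (1)(-3) - (-1)(2) = -1.
                   | 2  -3 |

Its absolute value is |J| = 1 (the area scaling factor).

Substituting x = u - v, y = 2u - 3v into the integrand,

    7 → 7,

so the integral becomes

    ∬_R (7) · |J| du dv = ∫_0^2 ∫_0^3 (7) dv du.

Inner (v): 21.
Outer (u): 42.

Therefore ∬_D (7) dx dy = 42.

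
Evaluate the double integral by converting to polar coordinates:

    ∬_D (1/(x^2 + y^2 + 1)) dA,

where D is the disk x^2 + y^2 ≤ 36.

The region D is 0 ≤ r ≤ 6, 0 ≤ θ ≤ 2π in polar coordinates, where x = r cos(θ), y = r sin(θ), and dA = r dr dθ.

Under the substitution, the integrand becomes 1/(r^2 + 1), so

    ∬_D (1/(x^2 + y^2 + 1)) dA = ∫_{0}^{2π} ∫_{0}^{6} (1/(r^2 + 1)) · r dr dθ.

Inner integral (in r): ∫_{0}^{6} (1/(r^2 + 1)) · r dr = log(37)/2.

Outer integral (in θ): ∫_{0}^{2π} (log(37)/2) dθ = π log(37).

Therefore ∬_D (1/(x^2 + y^2 + 1)) dA = π log(37).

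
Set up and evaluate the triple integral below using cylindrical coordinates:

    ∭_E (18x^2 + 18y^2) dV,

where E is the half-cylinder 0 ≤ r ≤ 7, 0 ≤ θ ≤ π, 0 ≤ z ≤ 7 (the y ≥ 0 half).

In cylindrical coordinates, x = r cos(θ), y = r sin(θ), z = z, and dV = r dr dθ dz.

The integrand becomes 18r^2, so

    ∭_E (18x^2 + 18y^2) dV = ∫_{0}^{π} ∫_{0}^{7} ∫_{0}^{7} (18r^2) · r dz dr dθ.

Inner (z): 126r^3.
Middle (r from 0 to 7): 151263/2.
Outer (θ): 151263π/2.

Therefore the triple integral equals 151263π/2.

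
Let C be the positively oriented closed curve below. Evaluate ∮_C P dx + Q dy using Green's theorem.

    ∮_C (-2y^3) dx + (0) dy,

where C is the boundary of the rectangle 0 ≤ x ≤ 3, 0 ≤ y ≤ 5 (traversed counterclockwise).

Green's theorem converts the closed line integral into a double integral over the enclosed region D:

    ∮_C P dx + Q dy = ∬_D (∂Q/∂x - ∂P/∂y) dA.

Here P = -2y^3, Q = 0, so

    ∂Q/∂x = 0,    ∂P/∂y = -6y^2,
    ∂Q/∂x - ∂P/∂y = 6y^2.

D is the region 0 ≤ x ≤ 3, 0 ≤ y ≤ 5. Evaluating the double integral:

    ∬_D (6y^2) dA = ∫_0^{3} ∫_0^{5} (6y^2) dy dx.

Inner (y from 0 to 5): 250.
Outer (x from 0 to 3): 750.

Therefore ∮_C P dx + Q dy = 750.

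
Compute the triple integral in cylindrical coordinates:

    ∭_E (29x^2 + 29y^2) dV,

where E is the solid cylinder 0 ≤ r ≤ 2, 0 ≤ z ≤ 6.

In cylindrical coordinates, x = r cos(θ), y = r sin(θ), z = z, and dV = r dr dθ dz.

The integrand becomes 29r^2, so

    ∭_E (29x^2 + 29y^2) dV = ∫_{0}^{2π} ∫_{0}^{2} ∫_{0}^{6} (29r^2) · r dz dr dθ.

Inner (z): 174r^3.
Middle (r from 0 to 2): 696.
Outer (θ): 1392π.

Therefore the triple integral equals 1392π.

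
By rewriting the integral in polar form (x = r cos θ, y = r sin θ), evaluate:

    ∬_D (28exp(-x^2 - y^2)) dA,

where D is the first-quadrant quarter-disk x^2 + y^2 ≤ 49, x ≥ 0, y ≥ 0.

The region D is 0 ≤ r ≤ 7, 0 ≤ θ ≤ π/2 in polar coordinates, where x = r cos(θ), y = r sin(θ), and dA = r dr dθ.

Under the substitution, the integrand becomes 28exp(-r^2), so

    ∬_D (28exp(-x^2 - y^2)) dA = ∫_{0}^{π/2} ∫_{0}^{7} (28exp(-r^2)) · r dr dθ.

Inner integral (in r): ∫_{0}^{7} (28exp(-r^2)) · r dr = 14 - 14exp(-49).

Outer integral (in θ): ∫_{0}^{π/2} (14 - 14exp(-49)) dθ = -7π exp(-49) + 7π.

Therefore ∬_D (28exp(-x^2 - y^2)) dA = -7π exp(-49) + 7π.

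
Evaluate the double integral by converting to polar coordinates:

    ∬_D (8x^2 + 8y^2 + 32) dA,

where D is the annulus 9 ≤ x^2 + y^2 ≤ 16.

The region D is 3 ≤ r ≤ 4, 0 ≤ θ ≤ 2π in polar coordinates, where x = r cos(θ), y = r sin(θ), and dA = r dr dθ.

Under the substitution, the integrand becomes 8r^2 + 32, so

    ∬_D (8x^2 + 8y^2 + 32) dA = ∫_{0}^{2π} ∫_{3}^{4} (8r^2 + 32) · r dr dθ.

Inner integral (in r): ∫_{3}^{4} (8r^2 + 32) · r dr = 462.

Outer integral (in θ): ∫_{0}^{2π} (462) dθ = 924π.

Therefore ∬_D (8x^2 + 8y^2 + 32) dA = 924π.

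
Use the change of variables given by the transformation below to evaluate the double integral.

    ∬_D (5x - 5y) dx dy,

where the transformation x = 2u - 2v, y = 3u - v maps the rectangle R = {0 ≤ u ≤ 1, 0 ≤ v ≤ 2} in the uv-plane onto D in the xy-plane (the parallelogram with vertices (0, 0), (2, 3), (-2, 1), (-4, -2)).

Compute the Jacobian determinant of (x, y) with respect to (u, v):

    ∂(x,y)/∂(u,v) = | 2  -2 | = (2)(-1) - (-2)(3) = 4.
                   | 3  -1 |

Its absolute value is |J| = 4 (the area scaling factor).

Substituting x = 2u - 2v, y = 3u - v into the integrand,

    5x - 5y → -5u - 5v,

so the integral becomes

    ∬_R (-5u - 5v) · |J| du dv = ∫_0^1 ∫_0^2 (-20u - 20v) dv du.

Inner (v): -40u - 40.
Outer (u): -60.

Therefore ∬_D (5x - 5y) dx dy = -60.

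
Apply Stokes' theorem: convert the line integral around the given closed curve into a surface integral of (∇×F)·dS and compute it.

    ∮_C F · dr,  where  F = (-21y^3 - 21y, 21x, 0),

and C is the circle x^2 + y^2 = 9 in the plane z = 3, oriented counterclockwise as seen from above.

Let S be the flat disk x^2 + y^2 ≤ 9 in the plane z = 3, with upward unit normal n̂ = ẑ. By Stokes' theorem,

    ∮_C F · dr = ∬_S (∇ × F) · n̂ dS = ∬_D (curl F)_z dA,

where D is the disk x^2 + y^2 ≤ 9.

Compute the curl of F = (-21y^3 - 21y, 21x, 0):
    (∇ × F)_x = ∂F_z/∂y - ∂F_y/∂z = 0,
    (∇ × F)_y = ∂F_x/∂z - ∂F_z/∂x = 0,
    (∇ × F)_z = ∂F_y/∂x - ∂F_x/∂y = 63y^2 + 42.

On z = 3, (curl F)_z = 63y^2 + 42.

Convert to polar (x = r cos θ, y = r sin θ, dA = r dr dθ); the integrand becomes 63r^2sin(θ)^2 + 42, so

    ∬_D (curl F)_z dA = ∫_0^{2π} ∫_0^{3} (63r^2sin(θ)^2 + 42) · r dr dθ.

Inner (r from 0 to 3): 5103sin(θ)^2/4 + 189.
Outer (θ from 0 to 2π): 6615π/4.

Therefore ∮_C F · dr = 6615π/4.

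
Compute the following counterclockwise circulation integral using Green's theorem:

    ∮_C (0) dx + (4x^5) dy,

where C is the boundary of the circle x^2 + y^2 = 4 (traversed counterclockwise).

Green's theorem converts the closed line integral into a double integral over the enclosed region D:

    ∮_C P dx + Q dy = ∬_D (∂Q/∂x - ∂P/∂y) dA.

Here P = 0, Q = 4x^5, so

    ∂Q/∂x = 20x^4,    ∂P/∂y = 0,
    ∂Q/∂x - ∂P/∂y = 20x^4.

D is the region x^2 + y^2 ≤ 4. Evaluating the double integral:

In polar coordinates (x = r cos θ, y = r sin θ, dA = r dr dθ) the integrand becomes 20r^4cos(θ)^4, so

    ∬_D (20x^4) dA = ∫_0^{2π} ∫_0^{2} (20r^4cos(θ)^4) · r dr dθ.

Inner (r from 0 to 2): 640cos(θ)^4/3.
Outer (θ from 0 to 2π): 160π.

Therefore ∮_C P dx + Q dy = 160π.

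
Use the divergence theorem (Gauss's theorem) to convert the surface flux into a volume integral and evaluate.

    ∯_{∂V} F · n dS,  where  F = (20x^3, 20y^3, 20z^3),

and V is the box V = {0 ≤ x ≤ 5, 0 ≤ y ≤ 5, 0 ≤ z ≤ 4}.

By the divergence theorem,

    ∯_{∂V} F · n dS = ∭_V (∇ · F) dV.

Compute the divergence:
    ∇ · F = ∂F_x/∂x + ∂F_y/∂y + ∂F_z/∂z = 60x^2 + 60y^2 + 60z^2.

V is a rectangular box, so dV = dx dy dz with 0 ≤ x ≤ 5, 0 ≤ y ≤ 5, 0 ≤ z ≤ 4.

Integrate (60x^2 + 60y^2 + 60z^2) over V as an iterated integral:

    ∭_V (∇·F) dV = ∫_0^{5} ∫_0^{5} ∫_0^{4} (60x^2 + 60y^2 + 60z^2) dz dy dx.

Inner (z from 0 to 4): 240x^2 + 240y^2 + 1280.
Middle (y from 0 to 5): 1200x^2 + 16400.
Outer (x from 0 to 5): 132000.

Therefore ∯_{∂V} F · n dS = 132000.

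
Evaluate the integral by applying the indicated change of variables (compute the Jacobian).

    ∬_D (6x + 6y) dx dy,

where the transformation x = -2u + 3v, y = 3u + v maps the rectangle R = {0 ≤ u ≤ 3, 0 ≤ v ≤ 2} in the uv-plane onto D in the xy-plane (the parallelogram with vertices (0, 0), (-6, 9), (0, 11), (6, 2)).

Compute the Jacobian determinant of (x, y) with respect to (u, v):

    ∂(x,y)/∂(u,v) = | -2  3 | = (-2)(1) - (3)(3) = -11.
                   | 3  1 |

Its absolute value is |J| = 11 (the area scaling factor).

Substituting x = -2u + 3v, y = 3u + v into the integrand,

    6x + 6y → 6u + 24v,

so the integral becomes

    ∬_R (6u + 24v) · |J| du dv = ∫_0^3 ∫_0^2 (66u + 264v) dv du.

Inner (v): 132u + 528.
Outer (u): 2178.

Therefore ∬_D (6x + 6y) dx dy = 2178.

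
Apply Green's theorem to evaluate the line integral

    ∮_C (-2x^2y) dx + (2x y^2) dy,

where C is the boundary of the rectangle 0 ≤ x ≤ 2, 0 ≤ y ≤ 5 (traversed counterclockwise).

Green's theorem converts the closed line integral into a double integral over the enclosed region D:

    ∮_C P dx + Q dy = ∬_D (∂Q/∂x - ∂P/∂y) dA.

Here P = -2x^2y, Q = 2x y^2, so

    ∂Q/∂x = 2y^2,    ∂P/∂y = -2x^2,
    ∂Q/∂x - ∂P/∂y = 2x^2 + 2y^2.

D is the region 0 ≤ x ≤ 2, 0 ≤ y ≤ 5. Evaluating the double integral:

    ∬_D (2x^2 + 2y^2) dA = ∫_0^{2} ∫_0^{5} (2x^2 + 2y^2) dy dx.

Inner (y from 0 to 5): 10x^2 + 250/3.
Outer (x from 0 to 2): 580/3.

Therefore ∮_C P dx + Q dy = 580/3.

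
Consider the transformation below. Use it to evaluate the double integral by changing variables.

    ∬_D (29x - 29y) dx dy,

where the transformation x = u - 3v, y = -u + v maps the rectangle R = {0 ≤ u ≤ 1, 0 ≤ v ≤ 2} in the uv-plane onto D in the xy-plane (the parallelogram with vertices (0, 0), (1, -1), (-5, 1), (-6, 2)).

Compute the Jacobian determinant of (x, y) with respect to (u, v):

    ∂(x,y)/∂(u,v) = | 1  -3 | = (1)(1) - (-3)(-1) = -2.
                   | -1  1 |

Its absolute value is |J| = 2 (the area scaling factor).

Substituting x = u - 3v, y = -u + v into the integrand,

    29x - 29y → 58u - 116v,

so the integral becomes

    ∬_R (58u - 116v) · |J| du dv = ∫_0^1 ∫_0^2 (116u - 232v) dv du.

Inner (v): 232u - 464.
Outer (u): -348.

Therefore ∬_D (29x - 29y) dx dy = -348.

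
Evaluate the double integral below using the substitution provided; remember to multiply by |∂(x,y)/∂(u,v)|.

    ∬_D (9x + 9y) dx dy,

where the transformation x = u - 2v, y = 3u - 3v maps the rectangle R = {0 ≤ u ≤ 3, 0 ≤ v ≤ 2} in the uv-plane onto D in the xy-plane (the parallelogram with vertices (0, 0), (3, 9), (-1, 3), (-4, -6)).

Compute the Jacobian determinant of (x, y) with respect to (u, v):

    ∂(x,y)/∂(u,v) = | 1  -2 | = (1)(-3) - (-2)(3) = 3.
                   | 3  -3 |

Its absolute value is |J| = 3 (the area scaling factor).

Substituting x = u - 2v, y = 3u - 3v into the integrand,

    9x + 9y → 36u - 45v,

so the integral becomes

    ∬_R (36u - 45v) · |J| du dv = ∫_0^3 ∫_0^2 (108u - 135v) dv du.

Inner (v): 216u - 270.
Outer (u): 162.

Therefore ∬_D (9x + 9y) dx dy = 162.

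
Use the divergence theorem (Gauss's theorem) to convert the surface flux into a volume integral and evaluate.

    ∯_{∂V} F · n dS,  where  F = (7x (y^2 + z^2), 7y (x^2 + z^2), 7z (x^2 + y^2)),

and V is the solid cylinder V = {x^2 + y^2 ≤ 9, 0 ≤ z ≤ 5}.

By the divergence theorem,

    ∯_{∂V} F · n dS = ∭_V (∇ · F) dV.

Compute the divergence:
    ∇ · F = ∂F_x/∂x + ∂F_y/∂y + ∂F_z/∂z = 7y^2 + 7z^2 + 7x^2 + 7z^2 + 7x^2 + 7y^2 = 14x^2 + 14y^2 + 14z^2.

In cylindrical coordinates, x = r cos(θ), y = r sin(θ), z = z, dV = r dr dθ dz, with 0 ≤ r ≤ 3, 0 ≤ θ ≤ 2π, 0 ≤ z ≤ 5.

The integrand, after substitution and multiplying by the volume element, becomes (14r^2 + 14z^2) · r, so

    ∭_V (∇·F) dV = ∫_0^{2π} ∫_0^{3} ∫_0^{5} (14r^2 + 14z^2) · r dz dr dθ.

Inner (z from 0 to 5): 70r (r^2 + 25/3).
Middle (r from 0 to 3): 8085/2.
Outer (θ from 0 to 2π): 8085π.

Therefore ∯_{∂V} F · n dS = 8085π.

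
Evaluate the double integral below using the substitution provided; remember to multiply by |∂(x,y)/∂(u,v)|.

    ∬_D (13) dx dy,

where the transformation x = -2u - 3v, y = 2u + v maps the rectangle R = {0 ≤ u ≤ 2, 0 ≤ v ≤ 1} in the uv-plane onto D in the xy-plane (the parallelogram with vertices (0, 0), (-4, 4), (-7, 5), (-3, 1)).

Compute the Jacobian determinant of (x, y) with respect to (u, v):

    ∂(x,y)/∂(u,v) = | -2  -3 | = (-2)(1) - (-3)(2) = 4.
                   | 2  1 |

Its absolute value is |J| = 4 (the area scaling factor).

Substituting x = -2u - 3v, y = 2u + v into the integrand,

    13 → 13,

so the integral becomes

    ∬_R (13) · |J| du dv = ∫_0^2 ∫_0^1 (52) dv du.

Inner (v): 52.
Outer (u): 104.

Therefore ∬_D (13) dx dy = 104.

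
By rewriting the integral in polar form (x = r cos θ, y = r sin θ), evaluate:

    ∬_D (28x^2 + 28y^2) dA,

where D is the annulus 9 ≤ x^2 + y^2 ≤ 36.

The region D is 3 ≤ r ≤ 6, 0 ≤ θ ≤ 2π in polar coordinates, where x = r cos(θ), y = r sin(θ), and dA = r dr dθ.

Under the substitution, the integrand becomes 28r^2, so

    ∬_D (28x^2 + 28y^2) dA = ∫_{0}^{2π} ∫_{3}^{6} (28r^2) · r dr dθ.

Inner integral (in r): ∫_{3}^{6} (28r^2) · r dr = 8505.

Outer integral (in θ): ∫_{0}^{2π} (8505) dθ = 17010π.

Therefore ∬_D (28x^2 + 28y^2) dA = 17010π.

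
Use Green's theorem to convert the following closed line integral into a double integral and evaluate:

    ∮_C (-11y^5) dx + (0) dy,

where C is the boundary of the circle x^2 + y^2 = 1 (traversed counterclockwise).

Green's theorem converts the closed line integral into a double integral over the enclosed region D:

    ∮_C P dx + Q dy = ∬_D (∂Q/∂x - ∂P/∂y) dA.

Here P = -11y^5, Q = 0, so

    ∂Q/∂x = 0,    ∂P/∂y = -55y^4,
    ∂Q/∂x - ∂P/∂y = 55y^4.

D is the region x^2 + y^2 ≤ 1. Evaluating the double integral:

In polar coordinates (x = r cos θ, y = r sin θ, dA = r dr dθ) the integrand becomes 55r^4sin(θ)^4, so

    ∬_D (55y^4) dA = ∫_0^{2π} ∫_0^{1} (55r^4sin(θ)^4) · r dr dθ.

Inner (r from 0 to 1): 55sin(θ)^4/6.
Outer (θ from 0 to 2π): 55π/8.

Therefore ∮_C P dx + Q dy = 55π/8.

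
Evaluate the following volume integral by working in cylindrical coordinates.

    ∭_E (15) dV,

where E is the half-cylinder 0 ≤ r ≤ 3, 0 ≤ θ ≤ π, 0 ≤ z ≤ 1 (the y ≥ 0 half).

In cylindrical coordinates, x = r cos(θ), y = r sin(θ), z = z, and dV = r dr dθ dz.

The integrand becomes 15, so

    ∭_E (15) dV = ∫_{0}^{π} ∫_{0}^{3} ∫_{0}^{1} (15) · r dz dr dθ.

Inner (z): 15r.
Middle (r from 0 to 3): 135/2.
Outer (θ): 135π/2.

Therefore the triple integral equals 135π/2.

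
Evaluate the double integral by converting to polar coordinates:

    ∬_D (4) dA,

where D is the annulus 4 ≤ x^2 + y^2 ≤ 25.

The region D is 2 ≤ r ≤ 5, 0 ≤ θ ≤ 2π in polar coordinates, where x = r cos(θ), y = r sin(θ), and dA = r dr dθ.

Under the substitution, the integrand becomes 4, so

    ∬_D (4) dA = ∫_{0}^{2π} ∫_{2}^{5} (4) · r dr dθ.

Inner integral (in r): ∫_{2}^{5} (4) · r dr = 42.

Outer integral (in θ): ∫_{0}^{2π} (42) dθ = 84π.

Therefore ∬_D (4) dA = 84π.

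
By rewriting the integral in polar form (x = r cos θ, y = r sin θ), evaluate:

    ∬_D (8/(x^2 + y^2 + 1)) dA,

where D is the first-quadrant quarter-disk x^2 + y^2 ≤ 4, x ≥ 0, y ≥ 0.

The region D is 0 ≤ r ≤ 2, 0 ≤ θ ≤ π/2 in polar coordinates, where x = r cos(θ), y = r sin(θ), and dA = r dr dθ.

Under the substitution, the integrand becomes 8/(r^2 + 1), so

    ∬_D (8/(x^2 + y^2 + 1)) dA = ∫_{0}^{π/2} ∫_{0}^{2} (8/(r^2 + 1)) · r dr dθ.

Inner integral (in r): ∫_{0}^{2} (8/(r^2 + 1)) · r dr = log(625).

Outer integral (in θ): ∫_{0}^{π/2} (log(625)) dθ = 2π log(5).

Therefore ∬_D (8/(x^2 + y^2 + 1)) dA = 2π log(5).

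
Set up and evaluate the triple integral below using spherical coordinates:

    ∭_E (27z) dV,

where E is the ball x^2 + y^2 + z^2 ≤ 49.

In spherical coordinates, x = ρ sin(φ) cos(θ), y = ρ sin(φ) sin(θ), z = ρ cos(φ), and dV = ρ^2 sin(φ) dρ dφ dθ.

The integrand becomes 27ρ cos(φ), so

    ∭_E (27z) dV = ∫_{0}^{2π} ∫_{0}^{π} ∫_{0}^{7} (27ρ cos(φ)) · ρ^2 sin(φ) dρ dφ dθ.

Inner (ρ): 64827sin(2φ)/8.
Middle (φ): 0.
Outer (θ): 0.

Therefore the triple integral equals 0.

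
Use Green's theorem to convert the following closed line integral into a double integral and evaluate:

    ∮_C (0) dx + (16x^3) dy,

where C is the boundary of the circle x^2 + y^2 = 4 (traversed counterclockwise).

Green's theorem converts the closed line integral into a double integral over the enclosed region D:

    ∮_C P dx + Q dy = ∬_D (∂Q/∂x - ∂P/∂y) dA.

Here P = 0, Q = 16x^3, so

    ∂Q/∂x = 48x^2,    ∂P/∂y = 0,
    ∂Q/∂x - ∂P/∂y = 48x^2.

D is the region x^2 + y^2 ≤ 4. Evaluating the double integral:

In polar coordinates (x = r cos θ, y = r sin θ, dA = r dr dθ) the integrand becomes 48r^2cos(θ)^2, so

    ∬_D (48x^2) dA = ∫_0^{2π} ∫_0^{2} (48r^2cos(θ)^2) · r dr dθ.

Inner (r from 0 to 2): 192cos(θ)^2.
Outer (θ from 0 to 2π): 192π.

Therefore ∮_C P dx + Q dy = 192π.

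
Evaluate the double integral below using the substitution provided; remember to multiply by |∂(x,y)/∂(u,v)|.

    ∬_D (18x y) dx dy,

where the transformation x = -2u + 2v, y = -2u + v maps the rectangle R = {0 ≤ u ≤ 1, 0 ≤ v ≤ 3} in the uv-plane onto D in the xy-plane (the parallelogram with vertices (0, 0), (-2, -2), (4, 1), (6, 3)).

Compute the Jacobian determinant of (x, y) with respect to (u, v):

    ∂(x,y)/∂(u,v) = | -2  2 | = (-2)(1) - (2)(-2) = 2.
                   | -2  1 |

Its absolute value is |J| = 2 (the area scaling factor).

Substituting x = -2u + 2v, y = -2u + v into the integrand,

    18x y → 72u^2 - 108u v + 36v^2,

so the integral becomes

    ∬_R (72u^2 - 108u v + 36v^2) · |J| du dv = ∫_0^1 ∫_0^3 (144u^2 - 216u v + 72v^2) dv du.

Inner (v): 432u^2 - 972u + 648.
Outer (u): 306.

Therefore ∬_D (18x y) dx dy = 306.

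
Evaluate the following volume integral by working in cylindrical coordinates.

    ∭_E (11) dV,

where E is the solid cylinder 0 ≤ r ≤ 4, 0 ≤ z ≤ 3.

In cylindrical coordinates, x = r cos(θ), y = r sin(θ), z = z, and dV = r dr dθ dz.

The integrand becomes 11, so

    ∭_E (11) dV = ∫_{0}^{2π} ∫_{0}^{4} ∫_{0}^{3} (11) · r dz dr dθ.

Inner (z): 33r.
Middle (r from 0 to 4): 264.
Outer (θ): 528π.

Therefore the triple integral equals 528π.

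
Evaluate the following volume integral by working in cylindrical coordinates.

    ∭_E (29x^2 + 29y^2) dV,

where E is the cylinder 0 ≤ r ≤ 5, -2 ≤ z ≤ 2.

In cylindrical coordinates, x = r cos(θ), y = r sin(θ), z = z, and dV = r dr dθ dz.

The integrand becomes 29r^2, so

    ∭_E (29x^2 + 29y^2) dV = ∫_{0}^{2π} ∫_{0}^{5} ∫_{-2}^{2} (29r^2) · r dz dr dθ.

Inner (z): 116r^3.
Middle (r from 0 to 5): 18125.
Outer (θ): 36250π.

Therefore the triple integral equals 36250π.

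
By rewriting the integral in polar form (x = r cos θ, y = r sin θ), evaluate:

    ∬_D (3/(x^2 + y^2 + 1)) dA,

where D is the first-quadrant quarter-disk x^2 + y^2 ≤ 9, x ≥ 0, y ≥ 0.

The region D is 0 ≤ r ≤ 3, 0 ≤ θ ≤ π/2 in polar coordinates, where x = r cos(θ), y = r sin(θ), and dA = r dr dθ.

Under the substitution, the integrand becomes 3/(r^2 + 1), so

    ∬_D (3/(x^2 + y^2 + 1)) dA = ∫_{0}^{π/2} ∫_{0}^{3} (3/(r^2 + 1)) · r dr dθ.

Inner integral (in r): ∫_{0}^{3} (3/(r^2 + 1)) · r dr = 3log(10)/2.

Outer integral (in θ): ∫_{0}^{π/2} (3log(10)/2) dθ = 3π log(10)/4.

Therefore ∬_D (3/(x^2 + y^2 + 1)) dA = 3π log(10)/4.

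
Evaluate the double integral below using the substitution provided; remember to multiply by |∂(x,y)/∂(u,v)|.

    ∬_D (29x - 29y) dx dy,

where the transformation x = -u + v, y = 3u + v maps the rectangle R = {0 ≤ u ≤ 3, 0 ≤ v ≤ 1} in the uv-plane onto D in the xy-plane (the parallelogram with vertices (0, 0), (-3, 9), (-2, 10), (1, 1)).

Compute the Jacobian determinant of (x, y) with respect to (u, v):

    ∂(x,y)/∂(u,v) = | -1  1 | = (-1)(1) - (1)(3) = -4.
                   | 3  1 |

Its absolute value is |J| = 4 (the area scaling factor).

Substituting x = -u + v, y = 3u + v into the integrand,

    29x - 29y → -116u,

so the integral becomes

    ∬_R (-116u) · |J| du dv = ∫_0^3 ∫_0^1 (-464u) dv du.

Inner (v): -464u.
Outer (u): -2088.

Therefore ∬_D (29x - 29y) dx dy = -2088.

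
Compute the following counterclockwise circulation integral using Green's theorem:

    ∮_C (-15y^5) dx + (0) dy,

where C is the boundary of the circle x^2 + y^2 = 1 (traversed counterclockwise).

Green's theorem converts the closed line integral into a double integral over the enclosed region D:

    ∮_C P dx + Q dy = ∬_D (∂Q/∂x - ∂P/∂y) dA.

Here P = -15y^5, Q = 0, so

    ∂Q/∂x = 0,    ∂P/∂y = -75y^4,
    ∂Q/∂x - ∂P/∂y = 75y^4.

D is the region x^2 + y^2 ≤ 1. Evaluating the double integral:

In polar coordinates (x = r cos θ, y = r sin θ, dA = r dr dθ) the integrand becomes 75r^4sin(θ)^4, so

    ∬_D (75y^4) dA = ∫_0^{2π} ∫_0^{1} (75r^4sin(θ)^4) · r dr dθ.

Inner (r from 0 to 1): 25sin(θ)^4/2.
Outer (θ from 0 to 2π): 75π/8.

Therefore ∮_C P dx + Q dy = 75π/8.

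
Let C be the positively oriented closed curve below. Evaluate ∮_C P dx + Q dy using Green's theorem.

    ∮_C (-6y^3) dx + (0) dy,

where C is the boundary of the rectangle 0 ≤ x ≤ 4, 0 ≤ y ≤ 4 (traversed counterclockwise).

Green's theorem converts the closed line integral into a double integral over the enclosed region D:

    ∮_C P dx + Q dy = ∬_D (∂Q/∂x - ∂P/∂y) dA.

Here P = -6y^3, Q = 0, so

    ∂Q/∂x = 0,    ∂P/∂y = -18y^2,
    ∂Q/∂x - ∂P/∂y = 18y^2.

D is the region 0 ≤ x ≤ 4, 0 ≤ y ≤ 4. Evaluating the double integral:

    ∬_D (18y^2) dA = ∫_0^{4} ∫_0^{4} (18y^2) dy dx.

Inner (y from 0 to 4): 384.
Outer (x from 0 to 4): 1536.

Therefore ∮_C P dx + Q dy = 1536.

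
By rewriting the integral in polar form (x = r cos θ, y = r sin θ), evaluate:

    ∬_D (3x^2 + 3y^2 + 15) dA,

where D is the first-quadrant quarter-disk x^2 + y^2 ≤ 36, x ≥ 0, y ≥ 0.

The region D is 0 ≤ r ≤ 6, 0 ≤ θ ≤ π/2 in polar coordinates, where x = r cos(θ), y = r sin(θ), and dA = r dr dθ.

Under the substitution, the integrand becomes 3r^2 + 15, so

    ∬_D (3x^2 + 3y^2 + 15) dA = ∫_{0}^{π/2} ∫_{0}^{6} (3r^2 + 15) · r dr dθ.

Inner integral (in r): ∫_{0}^{6} (3r^2 + 15) · r dr = 1242.

Outer integral (in θ): ∫_{0}^{π/2} (1242) dθ = 621π.

Therefore ∬_D (3x^2 + 3y^2 + 15) dA = 621π.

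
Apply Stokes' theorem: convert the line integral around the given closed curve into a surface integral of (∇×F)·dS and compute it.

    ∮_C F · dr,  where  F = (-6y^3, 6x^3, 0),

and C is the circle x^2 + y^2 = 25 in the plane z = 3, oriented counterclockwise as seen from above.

Let S be the flat disk x^2 + y^2 ≤ 25 in the plane z = 3, with upward unit normal n̂ = ẑ. By Stokes' theorem,

    ∮_C F · dr = ∬_S (∇ × F) · n̂ dS = ∬_D (curl F)_z dA,

where D is the disk x^2 + y^2 ≤ 25.

Compute the curl of F = (-6y^3, 6x^3, 0):
    (∇ × F)_x = ∂F_z/∂y - ∂F_y/∂z = 0,
    (∇ × F)_y = ∂F_x/∂z - ∂F_z/∂x = 0,
    (∇ × F)_z = ∂F_y/∂x - ∂F_x/∂y = 18x^2 + 18y^2.

On z = 3, (curl F)_z = 18x^2 + 18y^2.

Convert to polar (x = r cos θ, y = r sin θ, dA = r dr dθ); the integrand becomes 18r^2, so

    ∬_D (curl F)_z dA = ∫_0^{2π} ∫_0^{5} (18r^2) · r dr dθ.

Inner (r from 0 to 5): 5625/2.
Outer (θ from 0 to 2π): 5625π.

Therefore ∮_C F · dr = 5625π.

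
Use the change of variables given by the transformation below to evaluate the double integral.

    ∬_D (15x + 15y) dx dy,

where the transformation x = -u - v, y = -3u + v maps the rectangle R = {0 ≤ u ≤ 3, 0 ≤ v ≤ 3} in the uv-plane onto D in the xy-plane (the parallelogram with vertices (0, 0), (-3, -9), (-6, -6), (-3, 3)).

Compute the Jacobian determinant of (x, y) with respect to (u, v):

    ∂(x,y)/∂(u,v) = | -1  -1 | = (-1)(1) - (-1)(-3) = -4.
                   | -3  1 |

Its absolute value is |J| = 4 (the area scaling factor).

Substituting x = -u - v, y = -3u + v into the integrand,

    15x + 15y → -60u,

so the integral becomes

    ∬_R (-60u) · |J| du dv = ∫_0^3 ∫_0^3 (-240u) dv du.

Inner (v): -720u.
Outer (u): -3240.

Therefore ∬_D (15x + 15y) dx dy = -3240.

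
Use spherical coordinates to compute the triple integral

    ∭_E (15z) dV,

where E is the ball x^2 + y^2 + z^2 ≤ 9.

In spherical coordinates, x = ρ sin(φ) cos(θ), y = ρ sin(φ) sin(θ), z = ρ cos(φ), and dV = ρ^2 sin(φ) dρ dφ dθ.

The integrand becomes 15ρ cos(φ), so

    ∭_E (15z) dV = ∫_{0}^{2π} ∫_{0}^{π} ∫_{0}^{3} (15ρ cos(φ)) · ρ^2 sin(φ) dρ dφ dθ.

Inner (ρ): 1215sin(2φ)/8.
Middle (φ): 0.
Outer (θ): 0.

Therefore the triple integral equals 0.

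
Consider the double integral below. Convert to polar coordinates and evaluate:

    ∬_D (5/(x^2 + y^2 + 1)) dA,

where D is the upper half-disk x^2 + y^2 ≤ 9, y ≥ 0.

The region D is 0 ≤ r ≤ 3, 0 ≤ θ ≤ π in polar coordinates, where x = r cos(θ), y = r sin(θ), and dA = r dr dθ.

Under the substitution, the integrand becomes 5/(r^2 + 1), so

    ∬_D (5/(x^2 + y^2 + 1)) dA = ∫_{0}^{π} ∫_{0}^{3} (5/(r^2 + 1)) · r dr dθ.

Inner integral (in r): ∫_{0}^{3} (5/(r^2 + 1)) · r dr = 5log(10)/2.

Outer integral (in θ): ∫_{0}^{π} (5log(10)/2) dθ = 5π log(10)/2.

Therefore ∬_D (5/(x^2 + y^2 + 1)) dA = 5π log(10)/2.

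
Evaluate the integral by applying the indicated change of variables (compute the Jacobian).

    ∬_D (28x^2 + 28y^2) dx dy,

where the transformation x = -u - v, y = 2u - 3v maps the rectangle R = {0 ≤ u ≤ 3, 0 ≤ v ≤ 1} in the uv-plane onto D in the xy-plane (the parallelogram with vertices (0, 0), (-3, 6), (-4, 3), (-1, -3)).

Compute the Jacobian determinant of (x, y) with respect to (u, v):

    ∂(x,y)/∂(u,v) = | -1  -1 | = (-1)(-3) - (-1)(2) = 5.
                   | 2  -3 |

Its absolute value is |J| = 5 (the area scaling factor).

Substituting x = -u - v, y = 2u - 3v into the integrand,

    28x^2 + 28y^2 → 140u^2 - 280u v + 280v^2,

so the integral becomes

    ∬_R (140u^2 - 280u v + 280v^2) · |J| du dv = ∫_0^3 ∫_0^1 (700u^2 - 1400u v + 1400v^2) dv du.

Inner (v): 700u^2 - 700u + 1400/3.
Outer (u): 4550.

Therefore ∬_D (28x^2 + 28y^2) dx dy = 4550.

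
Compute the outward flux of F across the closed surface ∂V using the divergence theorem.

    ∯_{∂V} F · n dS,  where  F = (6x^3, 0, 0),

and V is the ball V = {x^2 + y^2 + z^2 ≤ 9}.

By the divergence theorem,

    ∯_{∂V} F · n dS = ∭_V (∇ · F) dV.

Compute the divergence:
    ∇ · F = ∂F_x/∂x + ∂F_y/∂y + ∂F_z/∂z = 18x^2 + 0 + 0 = 18x^2.

In spherical coordinates, x = ρ sin(φ) cos(θ), y = ρ sin(φ) sin(θ), z = ρ cos(φ), dV = ρ^2 sin(φ) dρ dφ dθ, with 0 ≤ ρ ≤ 3, 0 ≤ φ ≤ π, 0 ≤ θ ≤ 2π.

The integrand, after substitution and multiplying by the volume element, becomes (18ρ^2sin(φ)^2cos(θ)^2) · ρ^2 sin(φ), so

    ∭_V (∇·F) dV = ∫_0^{2π} ∫_0^{π} ∫_0^{3} (18ρ^2sin(φ)^2cos(θ)^2) · ρ^2 sin(φ) dρ dφ dθ.

Inner (ρ from 0 to 3): 4374sin(φ)^3cos(θ)^2/5.
Middle (φ from 0 to π): 5832cos(θ)^2/5.
Outer (θ from 0 to 2π): 5832π/5.

Therefore ∯_{∂V} F · n dS = 5832π/5.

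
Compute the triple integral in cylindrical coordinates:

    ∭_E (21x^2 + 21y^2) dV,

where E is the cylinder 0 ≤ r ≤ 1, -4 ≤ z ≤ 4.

In cylindrical coordinates, x = r cos(θ), y = r sin(θ), z = z, and dV = r dr dθ dz.

The integrand becomes 21r^2, so

    ∭_E (21x^2 + 21y^2) dV = ∫_{0}^{2π} ∫_{0}^{1} ∫_{-4}^{4} (21r^2) · r dz dr dθ.

Inner (z): 168r^3.
Middle (r from 0 to 1): 42.
Outer (θ): 84π.

Therefore the triple integral equals 84π.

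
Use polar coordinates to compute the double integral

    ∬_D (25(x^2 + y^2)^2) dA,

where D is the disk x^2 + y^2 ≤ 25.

The region D is 0 ≤ r ≤ 5, 0 ≤ θ ≤ 2π in polar coordinates, where x = r cos(θ), y = r sin(θ), and dA = r dr dθ.

Under the substitution, the integrand becomes 25r^4, so

    ∬_D (25(x^2 + y^2)^2) dA = ∫_{0}^{2π} ∫_{0}^{5} (25r^4) · r dr dθ.

Inner integral (in r): ∫_{0}^{5} (25r^4) · r dr = 390625/6.

Outer integral (in θ): ∫_{0}^{2π} (390625/6) dθ = 390625π/3.

Therefore ∬_D (25(x^2 + y^2)^2) dA = 390625π/3.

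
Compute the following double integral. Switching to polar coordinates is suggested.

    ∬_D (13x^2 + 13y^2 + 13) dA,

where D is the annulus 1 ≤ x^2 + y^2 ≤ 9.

The region D is 1 ≤ r ≤ 3, 0 ≤ θ ≤ 2π in polar coordinates, where x = r cos(θ), y = r sin(θ), and dA = r dr dθ.

Under the substitution, the integrand becomes 13r^2 + 13, so

    ∬_D (13x^2 + 13y^2 + 13) dA = ∫_{0}^{2π} ∫_{1}^{3} (13r^2 + 13) · r dr dθ.

Inner integral (in r): ∫_{1}^{3} (13r^2 + 13) · r dr = 312.

Outer integral (in θ): ∫_{0}^{2π} (312) dθ = 624π.

Therefore ∬_D (13x^2 + 13y^2 + 13) dA = 624π.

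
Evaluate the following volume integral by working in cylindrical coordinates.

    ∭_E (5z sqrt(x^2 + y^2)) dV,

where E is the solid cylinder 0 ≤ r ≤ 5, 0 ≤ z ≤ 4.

In cylindrical coordinates, x = r cos(θ), y = r sin(θ), z = z, and dV = r dr dθ dz.

The integrand becomes 5r z, so

    ∭_E (5z sqrt(x^2 + y^2)) dV = ∫_{0}^{2π} ∫_{0}^{5} ∫_{0}^{4} (5r z) · r dz dr dθ.

Inner (z): 40r^2.
Middle (r from 0 to 5): 5000/3.
Outer (θ): 10000π/3.

Therefore the triple integral equals 10000π/3.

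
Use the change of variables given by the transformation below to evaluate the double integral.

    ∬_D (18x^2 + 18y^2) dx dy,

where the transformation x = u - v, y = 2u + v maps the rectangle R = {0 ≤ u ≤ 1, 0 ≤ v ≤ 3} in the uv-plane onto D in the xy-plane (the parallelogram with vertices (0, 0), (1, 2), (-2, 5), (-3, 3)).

Compute the Jacobian determinant of (x, y) with respect to (u, v):

    ∂(x,y)/∂(u,v) = | 1  -1 | = (1)(1) - (-1)(2) = 3.
                   | 2  1 |

Its absolute value is |J| = 3 (the area scaling factor).

Substituting x = u - v, y = 2u + v into the integrand,

    18x^2 + 18y^2 → 90u^2 + 36u v + 36v^2,

so the integral becomes

    ∬_R (90u^2 + 36u v + 36v^2) · |J| du dv = ∫_0^1 ∫_0^3 (270u^2 + 108u v + 108v^2) dv du.

Inner (v): 810u^2 + 486u + 972.
Outer (u): 1485.

Therefore ∬_D (18x^2 + 18y^2) dx dy = 1485.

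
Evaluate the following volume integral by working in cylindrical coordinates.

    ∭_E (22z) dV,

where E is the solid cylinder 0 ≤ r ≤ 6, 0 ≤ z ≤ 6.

In cylindrical coordinates, x = r cos(θ), y = r sin(θ), z = z, and dV = r dr dθ dz.

The integrand becomes 22z, so

    ∭_E (22z) dV = ∫_{0}^{2π} ∫_{0}^{6} ∫_{0}^{6} (22z) · r dz dr dθ.

Inner (z): 396r.
Middle (r from 0 to 6): 7128.
Outer (θ): 14256π.

Therefore the triple integral equals 14256π.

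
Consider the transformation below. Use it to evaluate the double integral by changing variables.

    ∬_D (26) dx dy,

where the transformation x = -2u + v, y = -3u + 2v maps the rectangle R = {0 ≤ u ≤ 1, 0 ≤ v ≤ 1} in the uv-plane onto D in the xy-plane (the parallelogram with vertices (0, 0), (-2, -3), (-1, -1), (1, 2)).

Compute the Jacobian determinant of (x, y) with respect to (u, v):

    ∂(x,y)/∂(u,v) = | -2  1 | = (-2)(2) - (1)(-3) = -1.
                   | -3  2 |

Its absolute value is |J| = 1 (the area scaling factor).

Substituting x = -2u + v, y = -3u + 2v into the integrand,

    26 → 26,

so the integral becomes

    ∬_R (26) · |J| du dv = ∫_0^1 ∫_0^1 (26) dv du.

Inner (v): 26.
Outer (u): 26.

Therefore ∬_D (26) dx dy = 26.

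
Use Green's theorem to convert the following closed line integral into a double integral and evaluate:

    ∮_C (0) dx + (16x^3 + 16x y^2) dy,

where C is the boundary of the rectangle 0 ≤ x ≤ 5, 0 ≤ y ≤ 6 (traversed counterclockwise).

Green's theorem converts the closed line integral into a double integral over the enclosed region D:

    ∮_C P dx + Q dy = ∬_D (∂Q/∂x - ∂P/∂y) dA.

Here P = 0, Q = 16x^3 + 16x y^2, so

    ∂Q/∂x = 48x^2 + 16y^2,    ∂P/∂y = 0,
    ∂Q/∂x - ∂P/∂y = 48x^2 + 16y^2.

D is the region 0 ≤ x ≤ 5, 0 ≤ y ≤ 6. Evaluating the double integral:

    ∬_D (48x^2 + 16y^2) dA = ∫_0^{5} ∫_0^{6} (48x^2 + 16y^2) dy dx.

Inner (y from 0 to 6): 288x^2 + 1152.
Outer (x from 0 to 5): 17760.

Therefore ∮_C P dx + Q dy = 17760.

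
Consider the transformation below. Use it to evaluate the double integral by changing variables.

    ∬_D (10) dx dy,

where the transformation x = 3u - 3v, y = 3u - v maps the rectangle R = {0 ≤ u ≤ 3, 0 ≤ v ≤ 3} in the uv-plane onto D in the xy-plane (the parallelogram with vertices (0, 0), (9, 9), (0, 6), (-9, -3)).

Compute the Jacobian determinant of (x, y) with respect to (u, v):

    ∂(x,y)/∂(u,v) = | 3  -3 | = (3)(-1) - (-3)(3) = 6.
                   | 3  -1 |

Its absolute value is |J| = 6 (the area scaling factor).

Substituting x = 3u - 3v, y = 3u - v into the integrand,

    10 → 10,

so the integral becomes

    ∬_R (10) · |J| du dv = ∫_0^3 ∫_0^3 (60) dv du.

Inner (v): 180.
Outer (u): 540.

Therefore ∬_D (10) dx dy = 540.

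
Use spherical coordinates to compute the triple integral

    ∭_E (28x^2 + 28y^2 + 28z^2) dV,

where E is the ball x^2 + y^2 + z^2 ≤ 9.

In spherical coordinates, x = ρ sin(φ) cos(θ), y = ρ sin(φ) sin(θ), z = ρ cos(φ), and dV = ρ^2 sin(φ) dρ dφ dθ.

The integrand becomes 28ρ^2, so

    ∭_E (28x^2 + 28y^2 + 28z^2) dV = ∫_{0}^{2π} ∫_{0}^{π} ∫_{0}^{3} (28ρ^2) · ρ^2 sin(φ) dρ dφ dθ.

Inner (ρ): 6804sin(φ)/5.
Middle (φ): 13608/5.
Outer (θ): 27216π/5.

Therefore the triple integral equals 27216π/5.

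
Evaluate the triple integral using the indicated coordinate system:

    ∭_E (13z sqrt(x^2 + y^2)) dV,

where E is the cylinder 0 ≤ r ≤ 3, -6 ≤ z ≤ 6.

In cylindrical coordinates, x = r cos(θ), y = r sin(θ), z = z, and dV = r dr dθ dz.

The integrand becomes 13r z, so

    ∭_E (13z sqrt(x^2 + y^2)) dV = ∫_{0}^{2π} ∫_{0}^{3} ∫_{-6}^{6} (13r z) · r dz dr dθ.

Inner (z): 0.
Middle (r from 0 to 3): 0.
Outer (θ): 0.

Therefore the triple integral equals 0.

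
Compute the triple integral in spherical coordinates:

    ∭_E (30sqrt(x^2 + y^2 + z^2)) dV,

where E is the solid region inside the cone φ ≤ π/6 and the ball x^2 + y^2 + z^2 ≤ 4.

In spherical coordinates, x = ρ sin(φ) cos(θ), y = ρ sin(φ) sin(θ), z = ρ cos(φ), and dV = ρ^2 sin(φ) dρ dφ dθ.

The integrand becomes 30ρ, so

    ∭_E (30sqrt(x^2 + y^2 + z^2)) dV = ∫_{0}^{2π} ∫_{0}^{π/6} ∫_{0}^{2} (30ρ) · ρ^2 sin(φ) dρ dφ dθ.

Inner (ρ): 120sin(φ).
Middle (φ): 120 - 60sqrt(3).
Outer (θ): 120π (2 - sqrt(3)).

Therefore the triple integral equals 120π (2 - sqrt(3)).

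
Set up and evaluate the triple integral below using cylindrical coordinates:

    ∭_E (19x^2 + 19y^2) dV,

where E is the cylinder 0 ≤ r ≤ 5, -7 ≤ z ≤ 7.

In cylindrical coordinates, x = r cos(θ), y = r sin(θ), z = z, and dV = r dr dθ dz.

The integrand becomes 19r^2, so

    ∭_E (19x^2 + 19y^2) dV = ∫_{0}^{2π} ∫_{0}^{5} ∫_{-7}^{7} (19r^2) · r dz dr dθ.

Inner (z): 266r^3.
Middle (r from 0 to 5): 83125/2.
Outer (θ): 83125π.

Therefore the triple integral equals 83125π.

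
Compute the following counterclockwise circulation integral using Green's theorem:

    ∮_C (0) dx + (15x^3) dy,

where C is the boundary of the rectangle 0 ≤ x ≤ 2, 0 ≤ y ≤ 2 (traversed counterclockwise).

Green's theorem converts the closed line integral into a double integral over the enclosed region D:

    ∮_C P dx + Q dy = ∬_D (∂Q/∂x - ∂P/∂y) dA.

Here P = 0, Q = 15x^3, so

    ∂Q/∂x = 45x^2,    ∂P/∂y = 0,
    ∂Q/∂x - ∂P/∂y = 45x^2.

D is the region 0 ≤ x ≤ 2, 0 ≤ y ≤ 2. Evaluating the double integral:

    ∬_D (45x^2) dA = ∫_0^{2} ∫_0^{2} (45x^2) dy dx.

Inner (y from 0 to 2): 90x^2.
Outer (x from 0 to 2): 240.

Therefore ∮_C P dx + Q dy = 240.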